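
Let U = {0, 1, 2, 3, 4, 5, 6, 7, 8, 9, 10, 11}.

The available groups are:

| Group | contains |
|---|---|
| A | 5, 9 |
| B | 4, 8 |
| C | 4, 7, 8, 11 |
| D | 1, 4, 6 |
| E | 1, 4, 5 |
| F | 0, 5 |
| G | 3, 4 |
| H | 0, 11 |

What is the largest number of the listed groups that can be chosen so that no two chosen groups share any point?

A, B, H are pairwise disjoint (A={5,9}; B={4,8}; H={0,11}).
Every remaining group overlaps one of these, and no 4 of the listed groups are pairwise disjoint, so 3 is the maximum.

3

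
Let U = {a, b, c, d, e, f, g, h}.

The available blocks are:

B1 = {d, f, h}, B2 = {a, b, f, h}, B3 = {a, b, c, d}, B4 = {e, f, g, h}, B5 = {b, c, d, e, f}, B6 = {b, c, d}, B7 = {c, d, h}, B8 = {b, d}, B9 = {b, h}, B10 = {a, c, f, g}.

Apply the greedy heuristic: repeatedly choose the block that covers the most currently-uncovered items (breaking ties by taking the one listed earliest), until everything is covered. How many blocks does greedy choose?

Greedy: pick B5 (covers 5 new) → pick B2 (covers 2 new) → pick B4 (covers 1 new). Total picks: 3.
(The true minimum cover uses only 2 blocks, so greedy is not optimal here.)

3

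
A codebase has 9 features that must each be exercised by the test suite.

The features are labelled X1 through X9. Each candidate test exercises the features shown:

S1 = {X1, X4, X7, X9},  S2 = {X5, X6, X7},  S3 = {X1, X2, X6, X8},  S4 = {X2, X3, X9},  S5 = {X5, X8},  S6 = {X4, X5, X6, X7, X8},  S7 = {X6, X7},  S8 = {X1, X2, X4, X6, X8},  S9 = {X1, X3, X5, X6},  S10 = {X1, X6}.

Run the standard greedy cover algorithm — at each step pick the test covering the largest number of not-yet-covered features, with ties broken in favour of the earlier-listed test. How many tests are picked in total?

3

Greedy: pick S6 (covers 5 new) → pick S4 (covers 3 new) → pick S1 (covers 1 new). Total picks: 3.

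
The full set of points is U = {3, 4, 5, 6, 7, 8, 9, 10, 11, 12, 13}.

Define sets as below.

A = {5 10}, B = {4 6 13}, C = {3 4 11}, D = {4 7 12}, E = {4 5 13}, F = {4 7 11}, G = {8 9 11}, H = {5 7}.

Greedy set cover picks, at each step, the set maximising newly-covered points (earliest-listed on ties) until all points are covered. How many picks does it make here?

Greedy: pick B (covers 3 new) → pick G (covers 3 new) → pick A (covers 2 new) → pick D (covers 2 new) → pick C (covers 1 new). Total picks: 5.

5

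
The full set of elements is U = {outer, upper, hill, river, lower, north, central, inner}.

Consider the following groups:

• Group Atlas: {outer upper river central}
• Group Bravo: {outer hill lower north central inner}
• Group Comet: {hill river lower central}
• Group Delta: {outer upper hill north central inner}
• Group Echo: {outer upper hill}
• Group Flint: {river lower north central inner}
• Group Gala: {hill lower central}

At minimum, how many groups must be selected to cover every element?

2

Delta and Flint cover everything between them: the union {outer, upper, hill, river, lower, north, central, inner} is all of U.
No single group has all 8 elements (the largest, Bravo, has 6), so 2 is optimal.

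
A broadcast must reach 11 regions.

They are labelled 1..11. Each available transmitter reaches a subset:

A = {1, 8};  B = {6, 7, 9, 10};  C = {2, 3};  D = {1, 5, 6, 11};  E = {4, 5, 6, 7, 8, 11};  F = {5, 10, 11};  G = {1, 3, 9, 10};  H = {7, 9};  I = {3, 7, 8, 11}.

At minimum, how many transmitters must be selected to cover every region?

C and E and G together: C ∪ E ∪ G = {1, 2, 3, 4, 5, 6, 7, 8, 9, 10, 11} — every region is covered.
Only C contains 2, so C is forced; the remaining 9 regions need at least 2 more transmitters (each remaining transmitter adds at most 6) — so at least 3 transmitters are needed, and 3 is optimal.

3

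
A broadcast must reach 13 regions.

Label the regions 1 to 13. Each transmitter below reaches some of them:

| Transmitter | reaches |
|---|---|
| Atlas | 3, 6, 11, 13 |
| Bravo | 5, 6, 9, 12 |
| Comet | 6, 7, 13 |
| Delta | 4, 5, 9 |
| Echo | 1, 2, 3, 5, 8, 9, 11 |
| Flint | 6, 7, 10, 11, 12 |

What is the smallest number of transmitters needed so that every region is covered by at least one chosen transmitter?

4

Take {Comet, Delta, Echo, Flint}. Their union is {1, 2, 3, 4, 5, 6, 7, 8, 9, 10, 11, 12, 13}, which is all 13 regions.
No 3 of the 6 transmitters cover everything (all 20 combinations miss at least one region), so 4 is optimal.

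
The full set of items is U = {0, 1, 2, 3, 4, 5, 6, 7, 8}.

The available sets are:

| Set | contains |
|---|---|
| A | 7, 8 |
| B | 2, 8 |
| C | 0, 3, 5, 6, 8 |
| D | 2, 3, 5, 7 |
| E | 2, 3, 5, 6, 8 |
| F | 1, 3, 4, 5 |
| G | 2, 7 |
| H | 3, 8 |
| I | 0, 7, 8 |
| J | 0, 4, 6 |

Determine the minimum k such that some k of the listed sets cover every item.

3

E and F and I together: E ∪ F ∪ I = {0, 1, 2, 3, 4, 5, 6, 7, 8} — every item is covered.
Only F contains 1, so F is forced; the remaining 5 items need at least 2 more sets (each remaining set adds at most 3) — so at least 3 sets are needed, and 3 is optimal.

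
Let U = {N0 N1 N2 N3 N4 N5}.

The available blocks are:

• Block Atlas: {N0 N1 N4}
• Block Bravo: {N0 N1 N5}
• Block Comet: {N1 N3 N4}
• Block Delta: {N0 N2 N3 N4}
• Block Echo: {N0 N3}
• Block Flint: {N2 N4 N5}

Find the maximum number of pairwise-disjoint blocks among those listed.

Echo, Flint are pairwise disjoint (Echo={N0,N3}; Flint={N2,N4,N5}).
Every remaining block overlaps one of these, and no 3 of the listed blocks are pairwise disjoint, so 2 is the maximum.

2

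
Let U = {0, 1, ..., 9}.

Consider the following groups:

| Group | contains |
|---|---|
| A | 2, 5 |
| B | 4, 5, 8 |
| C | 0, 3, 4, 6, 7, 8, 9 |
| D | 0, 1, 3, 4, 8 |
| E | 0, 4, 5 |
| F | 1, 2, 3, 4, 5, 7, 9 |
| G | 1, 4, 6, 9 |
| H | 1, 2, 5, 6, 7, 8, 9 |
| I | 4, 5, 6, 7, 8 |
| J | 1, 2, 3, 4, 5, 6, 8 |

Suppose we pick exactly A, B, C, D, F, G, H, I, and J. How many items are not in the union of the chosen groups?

Union of A, B, C, D, F, G, H, I, J = {0, 1, 2, 3, 4, 5, 6, 7, 8, 9} — that's every item, so 0 are uncovered.

0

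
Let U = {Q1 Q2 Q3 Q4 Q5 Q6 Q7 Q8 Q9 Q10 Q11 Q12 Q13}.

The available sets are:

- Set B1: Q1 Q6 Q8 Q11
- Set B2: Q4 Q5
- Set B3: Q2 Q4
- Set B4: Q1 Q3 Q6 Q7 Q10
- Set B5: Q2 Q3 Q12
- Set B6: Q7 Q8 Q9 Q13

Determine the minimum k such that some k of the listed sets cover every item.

5

B1, B2, B4, B5, and B6 cover everything between them: the union {Q1, Q2, Q3, Q4, Q5, Q6, Q7, Q8, Q9, Q10, Q11, Q12, Q13} is all of U.
No 4 of the 6 sets cover everything (all 15 combinations miss at least one item), so 5 is optimal.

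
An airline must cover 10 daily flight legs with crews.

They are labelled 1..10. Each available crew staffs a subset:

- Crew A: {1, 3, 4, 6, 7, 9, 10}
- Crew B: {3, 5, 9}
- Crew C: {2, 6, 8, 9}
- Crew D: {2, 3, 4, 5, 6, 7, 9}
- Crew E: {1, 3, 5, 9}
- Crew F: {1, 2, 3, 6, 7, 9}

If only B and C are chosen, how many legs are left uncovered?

4

Union of B, C = {2, 3, 5, 6, 8, 9}.
Not covered: 1, 4, 7, 10 — 4 legs.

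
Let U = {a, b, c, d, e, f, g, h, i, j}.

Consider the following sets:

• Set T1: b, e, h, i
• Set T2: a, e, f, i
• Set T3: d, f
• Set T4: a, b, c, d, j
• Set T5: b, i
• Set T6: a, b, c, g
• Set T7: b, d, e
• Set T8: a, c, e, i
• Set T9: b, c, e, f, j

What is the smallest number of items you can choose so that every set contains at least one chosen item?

3

T = {a, b, d} meets every set (each contains at least one member of T), and |T| = 3.
No choice of 2 items meets every set, so 3 is the minimum.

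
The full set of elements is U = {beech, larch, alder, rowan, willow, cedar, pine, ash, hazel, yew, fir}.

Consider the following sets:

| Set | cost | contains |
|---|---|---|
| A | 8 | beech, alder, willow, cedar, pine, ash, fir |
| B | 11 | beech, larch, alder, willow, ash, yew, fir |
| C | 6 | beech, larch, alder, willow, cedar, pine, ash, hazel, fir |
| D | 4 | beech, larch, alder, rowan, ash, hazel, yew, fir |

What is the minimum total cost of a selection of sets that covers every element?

10

C, D together cover every element (C ∪ D = {beech, larch, alder, rowan, willow, cedar, pine, ash, hazel, yew, fir}); total cost 6 + 4 = 10.
No covering selection has total cost below 10.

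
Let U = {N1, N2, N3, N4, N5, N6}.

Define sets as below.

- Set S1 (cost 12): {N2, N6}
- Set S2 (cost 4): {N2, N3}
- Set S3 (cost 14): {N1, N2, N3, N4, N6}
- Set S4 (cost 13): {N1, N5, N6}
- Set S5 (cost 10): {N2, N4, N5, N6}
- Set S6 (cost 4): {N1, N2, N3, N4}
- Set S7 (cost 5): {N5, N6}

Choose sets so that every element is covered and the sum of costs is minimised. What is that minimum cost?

9

S6, S7 together cover every element (S6 ∪ S7 = {N1, N2, N3, N4, N5, N6}); total cost 4 + 5 = 9.
No covering selection has total cost below 9.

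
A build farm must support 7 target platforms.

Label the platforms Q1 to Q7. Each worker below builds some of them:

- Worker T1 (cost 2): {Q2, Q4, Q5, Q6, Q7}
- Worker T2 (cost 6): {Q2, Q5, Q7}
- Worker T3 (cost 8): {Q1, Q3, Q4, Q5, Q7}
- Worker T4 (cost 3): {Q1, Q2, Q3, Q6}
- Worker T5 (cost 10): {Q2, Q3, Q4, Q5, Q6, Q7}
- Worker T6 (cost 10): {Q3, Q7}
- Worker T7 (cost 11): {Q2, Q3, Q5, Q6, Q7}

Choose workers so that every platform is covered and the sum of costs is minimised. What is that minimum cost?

5

T1, T4 together cover every platform (T1 ∪ T4 = {Q1, Q2, Q3, Q4, Q5, Q6, Q7}); total cost 2 + 3 = 5.
No covering selection has total cost below 5.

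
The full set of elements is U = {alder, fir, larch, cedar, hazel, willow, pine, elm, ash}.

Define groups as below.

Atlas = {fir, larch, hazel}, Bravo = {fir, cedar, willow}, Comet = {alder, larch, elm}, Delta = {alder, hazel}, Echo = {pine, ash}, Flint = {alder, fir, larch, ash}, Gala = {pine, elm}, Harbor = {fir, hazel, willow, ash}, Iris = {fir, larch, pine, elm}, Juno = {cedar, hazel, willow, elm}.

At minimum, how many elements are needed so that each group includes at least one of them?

Take H = {larch, hazel, willow, pine}. Each listed group contains at least one of these, so H is a hitting set of size 4.
No choice of 3 elements meets every group, so 4 is the minimum.

4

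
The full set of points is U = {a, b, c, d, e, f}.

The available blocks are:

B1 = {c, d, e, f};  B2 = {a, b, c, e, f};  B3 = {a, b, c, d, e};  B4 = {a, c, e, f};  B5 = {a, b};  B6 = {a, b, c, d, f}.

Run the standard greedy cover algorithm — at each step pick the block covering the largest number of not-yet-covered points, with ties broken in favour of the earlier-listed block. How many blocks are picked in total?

2

Greedy: pick B2 (covers 5 new) → pick B1 (covers 1 new). Total picks: 2.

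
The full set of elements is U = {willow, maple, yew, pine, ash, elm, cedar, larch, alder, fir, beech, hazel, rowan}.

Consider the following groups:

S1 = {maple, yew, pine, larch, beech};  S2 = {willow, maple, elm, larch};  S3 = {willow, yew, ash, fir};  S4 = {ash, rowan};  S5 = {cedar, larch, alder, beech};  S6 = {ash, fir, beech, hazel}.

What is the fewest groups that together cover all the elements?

5

Take {S1, S2, S4, S5, S6}. Their union is {willow, maple, yew, pine, ash, elm, cedar, larch, alder, fir, beech, hazel, rowan}, which is all 13 elements.
No 4 of the 6 groups cover everything (all 15 combinations miss at least one element), so 5 is optimal.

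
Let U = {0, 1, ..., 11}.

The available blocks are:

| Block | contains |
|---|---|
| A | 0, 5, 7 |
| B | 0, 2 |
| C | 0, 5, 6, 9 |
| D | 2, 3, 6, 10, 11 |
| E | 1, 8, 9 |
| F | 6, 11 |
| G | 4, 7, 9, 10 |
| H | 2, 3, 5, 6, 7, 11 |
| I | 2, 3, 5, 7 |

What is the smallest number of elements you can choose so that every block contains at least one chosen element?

4

T = {0, 3, 6, 9} meets every block (each contains at least one member of T), and |T| = 4.
No choice of 3 elements meets every block, so 4 is the minimum.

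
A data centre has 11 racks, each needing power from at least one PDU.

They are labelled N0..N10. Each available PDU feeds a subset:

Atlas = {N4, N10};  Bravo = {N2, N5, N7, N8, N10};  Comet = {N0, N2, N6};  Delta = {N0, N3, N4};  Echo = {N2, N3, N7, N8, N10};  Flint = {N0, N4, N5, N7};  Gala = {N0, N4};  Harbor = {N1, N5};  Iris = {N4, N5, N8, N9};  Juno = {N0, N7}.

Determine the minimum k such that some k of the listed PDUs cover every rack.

Comet and Echo and Harbor and Iris together: Comet ∪ Echo ∪ Harbor ∪ Iris = {N0, N1, N2, N3, N4, N5, N6, N7, N8, N9, N10} — every rack is covered.
No 3 of the 10 PDUs cover everything (all 120 combinations miss at least one rack), so 4 is optimal.

4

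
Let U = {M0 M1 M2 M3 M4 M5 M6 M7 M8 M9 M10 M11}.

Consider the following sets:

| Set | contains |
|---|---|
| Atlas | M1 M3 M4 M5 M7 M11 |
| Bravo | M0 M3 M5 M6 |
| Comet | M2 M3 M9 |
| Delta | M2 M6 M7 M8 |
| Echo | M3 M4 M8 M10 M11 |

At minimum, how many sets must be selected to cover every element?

4

Atlas, Bravo, Comet, and Echo cover everything between them: the union {M0, M1, M2, M3, M4, M5, M6, M7, M8, M9, M10, M11} is all of U.
Only Echo contains M10, so Echo is forced; the remaining 7 elements need at least 3 more sets (each remaining set adds at most 3) — so at least 4 sets are needed, and 4 is optimal.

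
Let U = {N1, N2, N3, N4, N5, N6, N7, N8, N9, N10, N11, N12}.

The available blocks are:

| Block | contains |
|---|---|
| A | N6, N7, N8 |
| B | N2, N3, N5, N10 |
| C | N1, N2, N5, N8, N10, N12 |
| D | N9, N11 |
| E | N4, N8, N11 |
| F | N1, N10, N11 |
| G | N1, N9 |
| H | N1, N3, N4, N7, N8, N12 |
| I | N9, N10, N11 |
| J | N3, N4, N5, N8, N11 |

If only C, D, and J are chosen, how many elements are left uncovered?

Union of C, D, J = {N1, N2, N3, N4, N5, N8, N9, N10, N11, N12}.
Not covered: N6, N7 — 2 elements.

2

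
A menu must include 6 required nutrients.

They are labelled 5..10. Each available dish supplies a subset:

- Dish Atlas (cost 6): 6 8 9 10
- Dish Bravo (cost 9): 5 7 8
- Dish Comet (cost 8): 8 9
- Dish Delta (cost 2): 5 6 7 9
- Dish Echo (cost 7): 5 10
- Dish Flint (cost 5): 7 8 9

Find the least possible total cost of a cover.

8

Atlas, Delta together cover every nutrient (Atlas ∪ Delta = {5, 6, 7, 8, 9, 10}); total cost 6 + 2 = 8.
No covering selection has total cost below 8.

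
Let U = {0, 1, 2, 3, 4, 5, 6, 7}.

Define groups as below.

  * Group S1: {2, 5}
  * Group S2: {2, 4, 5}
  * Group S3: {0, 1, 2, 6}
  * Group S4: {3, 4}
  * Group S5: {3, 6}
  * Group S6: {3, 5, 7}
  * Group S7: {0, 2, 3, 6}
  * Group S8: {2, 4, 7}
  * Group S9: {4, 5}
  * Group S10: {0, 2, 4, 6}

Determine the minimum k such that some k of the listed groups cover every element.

3

S3 and S6 and S9 together: S3 ∪ S6 ∪ S9 = {0, 1, 2, 3, 4, 5, 6, 7} — every element is covered.
Only S3 contains 1, so S3 is forced; the remaining 4 elements need at least 2 more groups (each remaining group adds at most 3) — so at least 3 groups are needed, and 3 is optimal.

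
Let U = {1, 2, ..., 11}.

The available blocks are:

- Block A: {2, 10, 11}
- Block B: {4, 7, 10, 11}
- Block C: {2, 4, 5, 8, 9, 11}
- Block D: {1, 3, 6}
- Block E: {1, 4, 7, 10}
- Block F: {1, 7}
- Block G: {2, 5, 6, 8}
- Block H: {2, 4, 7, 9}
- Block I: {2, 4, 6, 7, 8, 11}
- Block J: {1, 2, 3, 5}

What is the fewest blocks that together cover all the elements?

Take {B, C, D}. Their union is {1, 2, 3, 4, 5, 6, 7, 8, 9, 10, 11}, which is all 11 elements.
No 2 of the 10 blocks cover everything (all 45 combinations miss at least one element), so 3 is optimal.

3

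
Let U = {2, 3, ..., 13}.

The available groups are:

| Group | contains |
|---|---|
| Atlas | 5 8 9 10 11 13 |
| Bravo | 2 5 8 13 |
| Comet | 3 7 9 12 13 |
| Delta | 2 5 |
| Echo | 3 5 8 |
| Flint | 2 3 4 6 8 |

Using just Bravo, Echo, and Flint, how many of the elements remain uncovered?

Union of Bravo, Echo, Flint = {2, 3, 4, 5, 6, 8, 13}.
Not covered: 7, 9, 10, 11, 12 — 5 elements.

5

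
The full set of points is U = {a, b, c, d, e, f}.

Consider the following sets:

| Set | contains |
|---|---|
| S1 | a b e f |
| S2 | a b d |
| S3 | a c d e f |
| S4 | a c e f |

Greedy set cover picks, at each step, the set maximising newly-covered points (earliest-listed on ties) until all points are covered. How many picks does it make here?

Greedy: pick S3 (covers 5 new) → pick S1 (covers 1 new). Total picks: 2.

2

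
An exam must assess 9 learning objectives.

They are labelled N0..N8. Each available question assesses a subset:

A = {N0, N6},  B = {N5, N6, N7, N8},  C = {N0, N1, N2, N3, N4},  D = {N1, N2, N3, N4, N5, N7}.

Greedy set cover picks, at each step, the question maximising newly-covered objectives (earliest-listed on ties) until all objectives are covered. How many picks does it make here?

Greedy: pick D (covers 6 new) → pick A (covers 2 new) → pick B (covers 1 new). Total picks: 3.
(The true minimum cover uses only 2 questions, so greedy is not optimal here.)

3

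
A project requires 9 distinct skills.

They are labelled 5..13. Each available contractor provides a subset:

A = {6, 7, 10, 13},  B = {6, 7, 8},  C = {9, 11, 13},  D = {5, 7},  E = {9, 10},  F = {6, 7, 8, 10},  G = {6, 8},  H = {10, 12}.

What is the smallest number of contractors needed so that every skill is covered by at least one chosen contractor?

C and D and F and H together: C ∪ D ∪ F ∪ H = {5, 6, 7, 8, 9, 10, 11, 12, 13} — every skill is covered.
Only D contains 5, so D is forced; the remaining 7 skills need at least 3 more contractors (each remaining contractor adds at most 3) — so at least 4 contractors are needed, and 4 is optimal.

4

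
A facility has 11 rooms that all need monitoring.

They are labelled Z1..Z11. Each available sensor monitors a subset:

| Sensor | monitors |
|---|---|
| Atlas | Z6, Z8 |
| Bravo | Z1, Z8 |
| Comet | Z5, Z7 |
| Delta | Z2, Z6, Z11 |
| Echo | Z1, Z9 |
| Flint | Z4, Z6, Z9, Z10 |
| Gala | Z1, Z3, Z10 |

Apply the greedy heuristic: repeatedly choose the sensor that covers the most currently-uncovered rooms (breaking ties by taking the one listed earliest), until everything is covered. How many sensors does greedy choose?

5

Greedy: pick Flint (covers 4 new) → pick Bravo (covers 2 new) → pick Comet (covers 2 new) → pick Delta (covers 2 new) → pick Gala (covers 1 new). Total picks: 5.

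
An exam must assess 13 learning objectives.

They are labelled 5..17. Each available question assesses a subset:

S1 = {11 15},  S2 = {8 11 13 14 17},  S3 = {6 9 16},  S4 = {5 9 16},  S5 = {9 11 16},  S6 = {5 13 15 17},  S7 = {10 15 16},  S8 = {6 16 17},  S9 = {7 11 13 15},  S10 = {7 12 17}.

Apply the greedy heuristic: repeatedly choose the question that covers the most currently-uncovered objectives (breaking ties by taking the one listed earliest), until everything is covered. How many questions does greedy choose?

Greedy: pick S2 (covers 5 new) → pick S3 (covers 3 new) → pick S6 (covers 2 new) → pick S10 (covers 2 new) → pick S7 (covers 1 new). Total picks: 5.

5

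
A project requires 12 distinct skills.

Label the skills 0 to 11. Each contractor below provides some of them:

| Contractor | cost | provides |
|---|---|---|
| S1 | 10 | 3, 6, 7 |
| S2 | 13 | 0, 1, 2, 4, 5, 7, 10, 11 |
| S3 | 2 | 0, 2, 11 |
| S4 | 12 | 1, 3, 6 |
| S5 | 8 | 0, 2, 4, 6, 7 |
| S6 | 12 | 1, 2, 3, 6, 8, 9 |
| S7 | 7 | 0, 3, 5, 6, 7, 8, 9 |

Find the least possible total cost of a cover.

S2, S7 together cover every skill (S2 ∪ S7 = {0, 1, 2, 3, 4, 5, 6, 7, 8, 9, 10, 11}); total cost 13 + 7 = 20.
The greedy pick S3, S7, S2 costs 22; no covering selection beats 20.

20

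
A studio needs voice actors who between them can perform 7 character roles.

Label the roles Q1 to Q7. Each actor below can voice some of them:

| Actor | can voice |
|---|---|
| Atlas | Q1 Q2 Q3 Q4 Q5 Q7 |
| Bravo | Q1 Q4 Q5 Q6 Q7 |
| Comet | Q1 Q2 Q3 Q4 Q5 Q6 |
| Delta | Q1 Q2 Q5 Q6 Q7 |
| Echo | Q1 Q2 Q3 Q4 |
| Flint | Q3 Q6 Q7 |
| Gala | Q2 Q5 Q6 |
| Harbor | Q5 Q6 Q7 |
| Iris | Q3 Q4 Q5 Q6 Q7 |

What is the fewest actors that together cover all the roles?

2

Take {Atlas, Iris}. Their union is {Q1, Q2, Q3, Q4, Q5, Q6, Q7}, which is all 7 roles.
No single actor has all 7 roles (the largest, Atlas, has 6), so 2 is optimal.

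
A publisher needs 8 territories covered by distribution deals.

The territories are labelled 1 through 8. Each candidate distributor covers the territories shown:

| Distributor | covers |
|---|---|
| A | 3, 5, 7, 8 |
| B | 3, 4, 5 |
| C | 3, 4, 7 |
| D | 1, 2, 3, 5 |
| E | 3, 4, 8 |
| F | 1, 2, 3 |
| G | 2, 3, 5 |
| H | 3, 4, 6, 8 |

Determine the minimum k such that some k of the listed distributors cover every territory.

3

Take {A, D, H}. Their union is {1, 2, 3, 4, 5, 6, 7, 8}, which is all 8 territories.
Only H contains 6, so H is forced; the remaining 4 territories need at least 2 more distributors (each remaining distributor adds at most 3) — so at least 3 distributors are needed, and 3 is optimal.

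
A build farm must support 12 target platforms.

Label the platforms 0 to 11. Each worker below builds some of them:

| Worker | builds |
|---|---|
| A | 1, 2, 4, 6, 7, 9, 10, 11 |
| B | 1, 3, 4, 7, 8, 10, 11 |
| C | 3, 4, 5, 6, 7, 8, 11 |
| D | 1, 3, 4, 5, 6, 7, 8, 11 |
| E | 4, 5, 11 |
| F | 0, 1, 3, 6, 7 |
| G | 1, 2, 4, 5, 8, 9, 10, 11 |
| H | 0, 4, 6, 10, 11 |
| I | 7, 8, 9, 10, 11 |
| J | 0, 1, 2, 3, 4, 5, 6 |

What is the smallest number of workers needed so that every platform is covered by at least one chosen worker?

Take {F, G}. Their union is {0, 1, 2, 3, 4, 5, 6, 7, 8, 9, 10, 11}, which is all 12 platforms.
No single worker has all 12 platforms (the largest, A, has 8), so 2 is optimal.

2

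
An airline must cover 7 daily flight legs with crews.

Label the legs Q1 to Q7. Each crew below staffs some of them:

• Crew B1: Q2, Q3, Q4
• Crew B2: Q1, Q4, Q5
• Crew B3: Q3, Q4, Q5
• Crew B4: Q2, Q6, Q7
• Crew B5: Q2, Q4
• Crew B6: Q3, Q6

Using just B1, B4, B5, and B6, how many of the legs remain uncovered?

Union of B1, B4, B5, B6 = {Q2, Q3, Q4, Q6, Q7}.
Not covered: Q1, Q5 — 2 legs.

2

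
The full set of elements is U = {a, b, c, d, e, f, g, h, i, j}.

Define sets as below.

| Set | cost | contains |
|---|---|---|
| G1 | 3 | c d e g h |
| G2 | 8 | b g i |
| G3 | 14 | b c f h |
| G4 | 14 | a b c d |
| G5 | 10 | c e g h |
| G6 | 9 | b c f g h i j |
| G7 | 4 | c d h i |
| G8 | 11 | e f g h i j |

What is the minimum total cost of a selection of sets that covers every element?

G4, G8 together cover every element (G4 ∪ G8 = {a, b, c, d, e, f, g, h, i, j}); total cost 14 + 11 = 25.
The greedy pick G1, G6, G4 costs 26; no covering selection beats 25.

25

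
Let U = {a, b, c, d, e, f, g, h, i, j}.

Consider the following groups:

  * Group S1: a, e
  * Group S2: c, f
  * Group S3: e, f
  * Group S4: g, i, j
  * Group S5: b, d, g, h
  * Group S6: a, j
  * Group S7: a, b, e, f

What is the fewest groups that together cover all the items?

4

S2, S4, S5, and S7 cover everything between them: the union {a, b, c, d, e, f, g, h, i, j} is all of U.
No 3 of the 7 groups cover everything (all 35 combinations miss at least one item), so 4 is optimal.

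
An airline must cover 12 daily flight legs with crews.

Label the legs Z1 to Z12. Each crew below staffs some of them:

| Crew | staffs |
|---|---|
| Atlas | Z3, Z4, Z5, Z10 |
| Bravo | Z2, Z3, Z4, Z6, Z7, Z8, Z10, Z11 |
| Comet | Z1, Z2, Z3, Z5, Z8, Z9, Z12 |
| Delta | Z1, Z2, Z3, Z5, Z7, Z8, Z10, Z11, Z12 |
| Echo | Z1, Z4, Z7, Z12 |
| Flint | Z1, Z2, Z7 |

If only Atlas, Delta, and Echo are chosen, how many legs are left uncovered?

Union of Atlas, Delta, Echo = {Z1, Z2, Z3, Z4, Z5, Z7, Z8, Z10, Z11, Z12}.
Not covered: Z6, Z9 — 2 legs.

2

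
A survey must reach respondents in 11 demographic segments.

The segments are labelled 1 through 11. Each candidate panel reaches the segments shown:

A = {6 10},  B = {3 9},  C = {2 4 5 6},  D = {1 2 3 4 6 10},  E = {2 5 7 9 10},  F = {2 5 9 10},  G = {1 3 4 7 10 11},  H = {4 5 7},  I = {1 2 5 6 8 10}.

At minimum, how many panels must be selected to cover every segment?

3

Take {F, G, I}. Their union is {1, 2, 3, 4, 5, 6, 7, 8, 9, 10, 11}, which is all 11 segments.
Only I contains 8, so I is forced; the remaining 5 segments need at least 2 more panels (each remaining panel adds at most 4) — so at least 3 panels are needed, and 3 is optimal.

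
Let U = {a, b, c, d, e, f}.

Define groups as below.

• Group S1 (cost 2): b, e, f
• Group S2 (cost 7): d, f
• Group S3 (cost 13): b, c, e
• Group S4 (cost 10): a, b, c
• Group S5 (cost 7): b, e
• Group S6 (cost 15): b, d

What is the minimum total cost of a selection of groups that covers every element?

S1, S2, S4 together cover every element (S1 ∪ S2 ∪ S4 = {a, b, c, d, e, f}); total cost 2 + 7 + 10 = 19.
No covering selection has total cost below 19.

19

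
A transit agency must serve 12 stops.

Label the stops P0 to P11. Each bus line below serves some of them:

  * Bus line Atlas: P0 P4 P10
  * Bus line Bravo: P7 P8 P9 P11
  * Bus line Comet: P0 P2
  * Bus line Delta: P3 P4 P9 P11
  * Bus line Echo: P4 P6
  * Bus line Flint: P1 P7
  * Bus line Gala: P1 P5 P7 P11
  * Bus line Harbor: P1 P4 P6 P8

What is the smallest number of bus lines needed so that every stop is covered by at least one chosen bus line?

5

Take {Atlas, Comet, Delta, Gala, Harbor}. Their union is {P0, P1, P2, P3, P4, P5, P6, P7, P8, P9, P10, P11}, which is all 12 stops.
No 4 of the 8 bus lines cover everything (all 70 combinations miss at least one stop), so 5 is optimal.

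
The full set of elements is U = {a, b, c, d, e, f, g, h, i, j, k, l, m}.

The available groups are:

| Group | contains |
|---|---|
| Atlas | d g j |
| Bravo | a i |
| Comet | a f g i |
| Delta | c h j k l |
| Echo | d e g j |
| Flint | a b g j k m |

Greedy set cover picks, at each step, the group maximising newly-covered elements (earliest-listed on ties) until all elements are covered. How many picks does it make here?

Greedy: pick Flint (covers 6 new) → pick Delta (covers 3 new) → pick Comet (covers 2 new) → pick Echo (covers 2 new). Total picks: 4.

4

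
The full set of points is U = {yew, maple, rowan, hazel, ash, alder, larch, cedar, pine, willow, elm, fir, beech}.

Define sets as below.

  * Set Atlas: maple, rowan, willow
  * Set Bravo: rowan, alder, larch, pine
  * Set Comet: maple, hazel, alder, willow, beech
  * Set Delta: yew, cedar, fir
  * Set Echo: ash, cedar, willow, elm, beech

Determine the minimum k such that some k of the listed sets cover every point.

4

Bravo, Comet, Delta, and Echo cover everything between them: the union {yew, maple, rowan, hazel, ash, alder, larch, cedar, pine, willow, elm, fir, beech} is all of U.
Only Comet contains hazel, so Comet is forced; the remaining 8 points need at least 3 more sets (each remaining set adds at most 3) — so at least 4 sets are needed, and 4 is optimal.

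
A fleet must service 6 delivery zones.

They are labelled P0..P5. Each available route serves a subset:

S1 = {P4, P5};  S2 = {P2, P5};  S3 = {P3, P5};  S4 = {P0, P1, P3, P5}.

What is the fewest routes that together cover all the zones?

3

Take {S1, S2, S4}. Their union is {P0, P1, P2, P3, P4, P5}, which is all 6 zones.
Only S4 contains P0, so S4 is forced; the remaining 2 zones need at least 2 more routes (each remaining route adds at most 1) — so at least 3 routes are needed, and 3 is optimal.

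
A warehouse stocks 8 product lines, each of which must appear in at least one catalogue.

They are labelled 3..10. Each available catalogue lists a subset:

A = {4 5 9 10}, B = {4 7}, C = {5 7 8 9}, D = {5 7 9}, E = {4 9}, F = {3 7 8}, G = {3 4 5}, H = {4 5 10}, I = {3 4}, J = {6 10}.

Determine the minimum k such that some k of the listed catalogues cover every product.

3

Take {C, I, J}. Their union is {3, 4, 5, 6, 7, 8, 9, 10}, which is all 8 products.
Only J contains 6, so J is forced; the remaining 6 products need at least 2 more catalogues (each remaining catalogue adds at most 4) — so at least 3 catalogues are needed, and 3 is optimal.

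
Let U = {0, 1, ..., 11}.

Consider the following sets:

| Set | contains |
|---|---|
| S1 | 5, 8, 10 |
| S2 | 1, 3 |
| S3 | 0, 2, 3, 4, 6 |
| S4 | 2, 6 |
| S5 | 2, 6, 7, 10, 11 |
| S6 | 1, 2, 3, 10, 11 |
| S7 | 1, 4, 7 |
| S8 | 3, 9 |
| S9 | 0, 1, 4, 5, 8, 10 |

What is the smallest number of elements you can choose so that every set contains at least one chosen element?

Take H = {2, 3, 5, 7}. Each listed set contains at least one of these, so H is a hitting set of size 4.
The sets S1, S4, S7, S8 are pairwise disjoint, so any hitting set needs a separate element for each — at least 4. Hence 4 is optimal.

4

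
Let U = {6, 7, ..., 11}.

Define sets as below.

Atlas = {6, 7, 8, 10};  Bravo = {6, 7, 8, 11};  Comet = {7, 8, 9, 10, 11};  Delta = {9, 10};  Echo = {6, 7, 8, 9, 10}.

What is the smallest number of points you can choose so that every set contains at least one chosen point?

2

H = {6, 10} meets every set (each contains at least one member of H), and |H| = 2.
The sets Bravo, Delta are pairwise disjoint, so any hitting set needs a separate point for each — at least 2. Hence 2 is optimal.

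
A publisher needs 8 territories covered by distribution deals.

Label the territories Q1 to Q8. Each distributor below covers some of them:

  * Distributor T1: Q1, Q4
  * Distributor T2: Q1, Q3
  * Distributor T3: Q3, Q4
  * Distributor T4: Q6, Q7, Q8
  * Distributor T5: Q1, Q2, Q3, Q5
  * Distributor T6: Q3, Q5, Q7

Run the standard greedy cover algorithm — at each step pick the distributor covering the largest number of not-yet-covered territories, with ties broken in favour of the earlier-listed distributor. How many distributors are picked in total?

Greedy: pick T5 (covers 4 new) → pick T4 (covers 3 new) → pick T1 (covers 1 new). Total picks: 3.

3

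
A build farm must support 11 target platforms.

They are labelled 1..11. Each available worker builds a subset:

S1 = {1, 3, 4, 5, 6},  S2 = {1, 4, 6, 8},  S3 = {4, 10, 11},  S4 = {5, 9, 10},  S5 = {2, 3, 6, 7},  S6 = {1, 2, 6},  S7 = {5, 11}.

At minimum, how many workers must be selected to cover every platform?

4

Take {S2, S4, S5, S7}. Their union is {1, 2, 3, 4, 5, 6, 7, 8, 9, 10, 11}, which is all 11 platforms.
Only S5 contains 7, so S5 is forced; the remaining 7 platforms need at least 3 more workers (each remaining worker adds at most 3) — so at least 4 workers are needed, and 4 is optimal.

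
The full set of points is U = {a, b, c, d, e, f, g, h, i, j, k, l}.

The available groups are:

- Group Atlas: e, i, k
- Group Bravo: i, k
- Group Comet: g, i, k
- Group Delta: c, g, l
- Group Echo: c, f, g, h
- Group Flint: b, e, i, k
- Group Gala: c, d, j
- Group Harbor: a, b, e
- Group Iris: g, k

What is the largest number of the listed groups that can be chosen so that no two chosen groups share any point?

Gala, Harbor, Iris are pairwise disjoint (Gala={c,d,j}; Harbor={a,b,e}; Iris={g,k}).
Every remaining group overlaps one of these, and no 4 of the listed groups are pairwise disjoint, so 3 is the maximum.

3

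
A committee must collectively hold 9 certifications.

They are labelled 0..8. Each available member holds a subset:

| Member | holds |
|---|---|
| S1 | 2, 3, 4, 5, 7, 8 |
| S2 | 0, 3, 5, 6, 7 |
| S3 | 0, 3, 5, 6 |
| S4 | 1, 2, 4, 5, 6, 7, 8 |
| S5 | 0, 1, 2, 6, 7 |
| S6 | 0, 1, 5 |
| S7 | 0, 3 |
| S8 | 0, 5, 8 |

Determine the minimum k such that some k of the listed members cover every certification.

S2 and S4 together: S2 ∪ S4 = {0, 1, 2, 3, 4, 5, 6, 7, 8} — every certification is covered.
No single member has all 9 certifications (the largest, S4, has 7), so 2 is optimal.

2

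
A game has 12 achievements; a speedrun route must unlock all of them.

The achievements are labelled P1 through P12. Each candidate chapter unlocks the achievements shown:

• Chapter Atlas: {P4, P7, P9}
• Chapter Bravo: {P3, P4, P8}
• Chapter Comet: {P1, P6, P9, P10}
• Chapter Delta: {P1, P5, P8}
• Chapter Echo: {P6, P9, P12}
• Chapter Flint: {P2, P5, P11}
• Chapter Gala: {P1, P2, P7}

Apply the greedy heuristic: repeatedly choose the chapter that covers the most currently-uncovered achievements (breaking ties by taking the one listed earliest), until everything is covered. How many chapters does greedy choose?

Greedy: pick Comet (covers 4 new) → pick Bravo (covers 3 new) → pick Flint (covers 3 new) → pick Atlas (covers 1 new) → pick Echo (covers 1 new). Total picks: 5.

5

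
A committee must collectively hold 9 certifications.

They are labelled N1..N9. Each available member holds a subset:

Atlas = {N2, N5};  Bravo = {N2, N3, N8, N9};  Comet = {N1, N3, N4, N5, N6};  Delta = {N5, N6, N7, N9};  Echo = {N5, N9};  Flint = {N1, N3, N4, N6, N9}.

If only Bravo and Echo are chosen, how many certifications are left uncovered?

4

Union of Bravo, Echo = {N2, N3, N5, N8, N9}.
Not covered: N1, N4, N6, N7 — 4 certifications.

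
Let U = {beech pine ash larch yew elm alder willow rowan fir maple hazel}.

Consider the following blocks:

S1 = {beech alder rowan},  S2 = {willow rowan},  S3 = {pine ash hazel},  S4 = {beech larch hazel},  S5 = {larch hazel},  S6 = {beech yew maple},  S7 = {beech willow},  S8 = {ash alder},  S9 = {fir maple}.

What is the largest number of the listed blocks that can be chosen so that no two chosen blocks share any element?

4

S2, S5, S8, S9 are pairwise disjoint (S2={willow,rowan}; S5={larch,hazel}; S8={ash,alder}; S9={fir,maple}).
Every remaining block overlaps one of these, and no 5 of the listed blocks are pairwise disjoint, so 4 is the maximum.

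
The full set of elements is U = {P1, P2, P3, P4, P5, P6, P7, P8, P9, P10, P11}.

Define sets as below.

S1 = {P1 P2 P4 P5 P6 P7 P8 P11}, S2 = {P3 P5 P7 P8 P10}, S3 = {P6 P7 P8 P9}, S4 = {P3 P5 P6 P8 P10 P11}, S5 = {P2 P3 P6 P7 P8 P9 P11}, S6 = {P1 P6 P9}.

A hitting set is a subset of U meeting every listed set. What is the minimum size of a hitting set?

Take H = {P5, P6}. Each listed set contains at least one of these, so H is a hitting set of size 2.
The sets S2, S6 are pairwise disjoint, so any hitting set needs a separate element for each — at least 2. Hence 2 is optimal.

2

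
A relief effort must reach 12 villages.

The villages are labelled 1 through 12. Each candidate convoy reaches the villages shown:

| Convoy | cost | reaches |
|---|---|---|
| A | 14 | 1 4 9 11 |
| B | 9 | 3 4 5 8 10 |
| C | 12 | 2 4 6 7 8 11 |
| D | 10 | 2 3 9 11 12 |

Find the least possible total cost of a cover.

A, B, C, D together cover every village (A ∪ B ∪ C ∪ D = {1, 2, 3, 4, 5, 6, 7, 8, 9, 10, 11, 12}); total cost 14 + 9 + 12 + 10 = 45.
No covering selection has total cost below 45.

45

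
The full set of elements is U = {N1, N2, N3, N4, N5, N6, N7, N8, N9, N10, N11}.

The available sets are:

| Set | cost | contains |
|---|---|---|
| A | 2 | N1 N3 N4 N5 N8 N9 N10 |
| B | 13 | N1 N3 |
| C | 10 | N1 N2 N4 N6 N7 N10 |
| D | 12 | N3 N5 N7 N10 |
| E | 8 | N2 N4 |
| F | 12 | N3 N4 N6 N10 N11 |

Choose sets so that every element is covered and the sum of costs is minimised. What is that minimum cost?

24

A, C, F together cover every element (A ∪ C ∪ F = {N1, N2, N3, N4, N5, N6, N7, N8, N9, N10, N11}); total cost 2 + 10 + 12 = 24.
No covering selection has total cost below 24.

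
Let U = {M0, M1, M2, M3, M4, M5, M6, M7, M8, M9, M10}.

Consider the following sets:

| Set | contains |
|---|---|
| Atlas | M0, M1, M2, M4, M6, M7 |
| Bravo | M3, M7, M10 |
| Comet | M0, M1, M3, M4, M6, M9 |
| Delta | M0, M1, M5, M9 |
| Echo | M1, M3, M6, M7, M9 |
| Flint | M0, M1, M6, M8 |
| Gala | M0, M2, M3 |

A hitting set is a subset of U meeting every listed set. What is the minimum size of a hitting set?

2

The 2 points {M1, M3} hit every set.
The sets Bravo, Delta are pairwise disjoint, so any hitting set needs a separate point for each — at least 2. Hence 2 is optimal.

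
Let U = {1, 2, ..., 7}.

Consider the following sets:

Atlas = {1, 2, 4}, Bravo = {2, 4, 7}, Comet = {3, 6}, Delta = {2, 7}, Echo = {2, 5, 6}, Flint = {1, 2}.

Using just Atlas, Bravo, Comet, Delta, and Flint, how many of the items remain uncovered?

1

Union of Atlas, Bravo, Comet, Delta, Flint = {1, 2, 3, 4, 6, 7}.
Not covered: 5 — 1 item.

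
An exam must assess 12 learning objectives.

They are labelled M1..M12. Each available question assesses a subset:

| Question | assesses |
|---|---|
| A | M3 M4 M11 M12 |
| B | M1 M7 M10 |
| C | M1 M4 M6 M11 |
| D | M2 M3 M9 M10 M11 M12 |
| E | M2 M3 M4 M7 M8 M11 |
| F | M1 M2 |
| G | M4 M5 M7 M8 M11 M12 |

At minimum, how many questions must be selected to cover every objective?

C and D and G together: C ∪ D ∪ G = {M1, M2, M3, M4, M5, M6, M7, M8, M9, M10, M11, M12} — every objective is covered.
Only G contains M5, so G is forced; the remaining 6 objectives need at least 2 more questions (each remaining question adds at most 4) — so at least 3 questions are needed, and 3 is optimal.

3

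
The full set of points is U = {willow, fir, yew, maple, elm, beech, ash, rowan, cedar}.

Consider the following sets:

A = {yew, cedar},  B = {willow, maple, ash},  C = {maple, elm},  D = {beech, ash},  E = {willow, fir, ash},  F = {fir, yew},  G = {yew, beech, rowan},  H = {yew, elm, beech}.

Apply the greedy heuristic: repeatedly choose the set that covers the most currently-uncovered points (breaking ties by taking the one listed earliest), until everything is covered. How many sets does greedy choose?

Greedy: pick B (covers 3 new) → pick G (covers 3 new) → pick A (covers 1 new) → pick C (covers 1 new) → pick E (covers 1 new). Total picks: 5.
(The true minimum cover uses only 4 sets, so greedy is not optimal here.)

5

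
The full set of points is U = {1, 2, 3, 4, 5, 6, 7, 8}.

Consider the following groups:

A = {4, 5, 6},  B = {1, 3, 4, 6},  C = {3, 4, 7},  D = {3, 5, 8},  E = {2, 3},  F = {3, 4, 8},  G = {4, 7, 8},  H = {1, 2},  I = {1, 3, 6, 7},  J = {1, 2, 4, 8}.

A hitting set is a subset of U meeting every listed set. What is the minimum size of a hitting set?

Take T = {2, 3, 4}. Each listed group contains at least one of these, so T is a hitting set of size 3.
No choice of 2 points meets every group, so 3 is the minimum.

3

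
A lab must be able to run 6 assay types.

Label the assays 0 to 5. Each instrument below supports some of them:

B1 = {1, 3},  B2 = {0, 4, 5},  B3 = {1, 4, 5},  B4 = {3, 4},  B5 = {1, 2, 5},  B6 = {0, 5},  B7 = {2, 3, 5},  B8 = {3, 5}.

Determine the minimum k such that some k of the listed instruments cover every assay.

B2 and B4 and B5 together: B2 ∪ B4 ∪ B5 = {0, 1, 2, 3, 4, 5} — every assay is covered.
No 2 of the 8 instruments cover everything (all 28 combinations miss at least one assay), so 3 is optimal.

3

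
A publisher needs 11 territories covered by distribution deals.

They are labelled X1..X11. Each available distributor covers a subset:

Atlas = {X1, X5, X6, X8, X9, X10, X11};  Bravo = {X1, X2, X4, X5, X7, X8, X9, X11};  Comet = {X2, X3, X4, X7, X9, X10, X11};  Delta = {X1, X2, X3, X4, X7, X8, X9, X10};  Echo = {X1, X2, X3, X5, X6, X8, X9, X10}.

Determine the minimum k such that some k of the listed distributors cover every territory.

Take {Comet, Echo}. Their union is {X1, X2, X3, X4, X5, X6, X7, X8, X9, X10, X11}, which is all 11 territories.
No single distributor has all 11 territories (the largest, Bravo, has 8), so 2 is optimal.

2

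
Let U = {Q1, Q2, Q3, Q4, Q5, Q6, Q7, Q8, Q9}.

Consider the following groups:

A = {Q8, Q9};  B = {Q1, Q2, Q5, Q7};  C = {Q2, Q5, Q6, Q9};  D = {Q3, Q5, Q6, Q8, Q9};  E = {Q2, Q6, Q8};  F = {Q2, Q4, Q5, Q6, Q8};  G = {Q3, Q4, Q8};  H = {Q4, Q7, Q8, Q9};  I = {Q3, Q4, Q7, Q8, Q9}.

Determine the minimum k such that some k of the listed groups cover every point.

B, F, and I cover everything between them: the union {Q1, Q2, Q3, Q4, Q5, Q6, Q7, Q8, Q9} is all of U.
Only B contains Q1, so B is forced; the remaining 5 points need at least 2 more groups (each remaining group adds at most 4) — so at least 3 groups are needed, and 3 is optimal.

3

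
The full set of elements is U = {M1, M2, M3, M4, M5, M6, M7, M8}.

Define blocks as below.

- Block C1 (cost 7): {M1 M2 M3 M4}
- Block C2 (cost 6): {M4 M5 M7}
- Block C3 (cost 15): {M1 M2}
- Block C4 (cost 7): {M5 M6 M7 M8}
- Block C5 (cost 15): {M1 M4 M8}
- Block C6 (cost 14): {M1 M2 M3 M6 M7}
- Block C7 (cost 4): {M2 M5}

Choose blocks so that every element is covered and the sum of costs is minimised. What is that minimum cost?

C1, C4 together cover every element (C1 ∪ C4 = {M1, M2, M3, M4, M5, M6, M7, M8}); total cost 7 + 7 = 14.
No covering selection has total cost below 14.

14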